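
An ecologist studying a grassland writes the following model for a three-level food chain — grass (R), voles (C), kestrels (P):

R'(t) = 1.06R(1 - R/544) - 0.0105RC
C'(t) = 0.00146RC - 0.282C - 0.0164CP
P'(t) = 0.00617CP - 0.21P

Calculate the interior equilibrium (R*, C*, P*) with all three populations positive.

From dP/dt = 0: 0.00617C* = 0.21, so C* = 34.
From dR/dt = 0: 1.06(1 - R*/544) = 0.0105·34, giving R* = 544·(1 - 0.337) = 361.
From dC/dt = 0: 0.00146·361 - 0.282 = 0.0164P*, so P* = 0.244/0.0164 = 14.9.

R* ≈ 361, C* ≈ 34, P* ≈ 14.9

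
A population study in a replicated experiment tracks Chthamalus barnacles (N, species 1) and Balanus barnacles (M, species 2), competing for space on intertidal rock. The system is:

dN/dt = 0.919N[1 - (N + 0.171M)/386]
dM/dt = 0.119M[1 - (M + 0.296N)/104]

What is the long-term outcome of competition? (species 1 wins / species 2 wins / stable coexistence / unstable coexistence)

Compare the nullcline intercepts: K1/α12 = 386/0.171 = 2260 > K2 = 104; K2/α21 = 104/0.296 = 351 < K1 = 386.
Since the inequalities point opposite ways, species 1 can invade but species 2 cannot.

species 1 excludes species 2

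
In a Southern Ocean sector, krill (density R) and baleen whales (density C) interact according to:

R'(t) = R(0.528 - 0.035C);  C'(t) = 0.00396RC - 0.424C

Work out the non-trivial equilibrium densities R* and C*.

Set dC/dt = 0 with C > 0: 0.00396R - 0.424 = 0, so R* = 0.424/0.00396 = 107.
Set dR/dt = 0 with R > 0: 0.528 - 0.035C = 0, so C* = 0.528/0.035 = 15.1.

R* ≈ 107, C* ≈ 15.1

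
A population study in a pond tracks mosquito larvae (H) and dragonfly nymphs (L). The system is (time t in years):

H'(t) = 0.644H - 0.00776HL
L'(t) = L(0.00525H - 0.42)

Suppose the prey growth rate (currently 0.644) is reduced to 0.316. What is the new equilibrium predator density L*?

At the interior fixed point, setting dH/dt = 0 with H > 0 fixes L* = (prey growth rate)/(HL coefficient) — independent of the other coefficients.
With the change, L* = 0.316/0.00776 = 40.7; it falls from 83.

L* ≈ 40.7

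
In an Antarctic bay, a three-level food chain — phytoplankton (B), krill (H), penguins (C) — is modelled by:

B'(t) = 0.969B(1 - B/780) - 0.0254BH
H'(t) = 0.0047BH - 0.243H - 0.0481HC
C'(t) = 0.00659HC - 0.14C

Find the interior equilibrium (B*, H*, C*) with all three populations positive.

B* ≈ 346, H* ≈ 21.2, C* ≈ 28.7

From dC/dt = 0: 0.00659H* = 0.14, so H* = 21.2.
From dB/dt = 0: 0.969(1 - B*/780) = 0.0254·21.2, giving B* = 780·(1 - 0.557) = 346.
From dH/dt = 0: 0.0047·346 - 0.243 = 0.0481C*, so C* = 1.38/0.0481 = 28.7.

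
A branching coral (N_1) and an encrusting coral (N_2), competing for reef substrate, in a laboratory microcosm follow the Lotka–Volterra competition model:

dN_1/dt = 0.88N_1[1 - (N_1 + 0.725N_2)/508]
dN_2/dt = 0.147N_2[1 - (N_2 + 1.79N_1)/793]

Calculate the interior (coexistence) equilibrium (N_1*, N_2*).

Setting both brackets to zero gives the nullclines N_1 + 0.725N_2 = 508 and 1.79N_1 + N_2 = 793.
Substituting N_2 = 793 - 1.79N_1 into the first: N_1(1 - 0.725·1.79) = 508 - 0.725·793.
So N_1* = -66.9/-0.298 = 225, and then N_2* = 793 - 1.79·225 = 391.

N_1* ≈ 225, N_2* ≈ 391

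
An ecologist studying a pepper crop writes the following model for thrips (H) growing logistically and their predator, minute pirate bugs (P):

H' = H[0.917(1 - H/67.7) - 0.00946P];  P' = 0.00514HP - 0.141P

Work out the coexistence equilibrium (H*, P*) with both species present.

H* ≈ 27.4, P* ≈ 57.7

From dP/dt = 0 with P > 0: 0.00514H* = 0.141, so H* = 27.4.
Substitute into dH/dt = 0: 0.917(1 - 27.4/67.7) = 0.00946P*.
The bracket is 0.595, giving P* = 0.545/0.00946 = 57.7.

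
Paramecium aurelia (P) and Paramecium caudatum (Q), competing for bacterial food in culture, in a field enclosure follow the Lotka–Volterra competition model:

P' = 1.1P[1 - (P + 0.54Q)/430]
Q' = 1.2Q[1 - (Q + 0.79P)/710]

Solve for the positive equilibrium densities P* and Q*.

P* ≈ 81.3, Q* ≈ 646

Setting both brackets to zero gives the nullclines P + 0.54Q = 430 and 0.79P + Q = 710.
Substituting Q = 710 - 0.79P into the first: P(1 - 0.54·0.79) = 430 - 0.54·710.
So P* = 46.6/0.573 = 81.3, and then Q* = 710 - 0.79·81.3 = 646.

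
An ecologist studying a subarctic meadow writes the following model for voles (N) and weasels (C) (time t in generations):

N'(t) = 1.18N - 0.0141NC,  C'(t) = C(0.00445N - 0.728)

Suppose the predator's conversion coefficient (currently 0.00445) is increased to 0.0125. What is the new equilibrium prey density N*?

At the interior fixed point, setting dC/dt = 0 with C > 0 fixes N* = (predator death rate)/(NC coefficient) — independent of the other coefficients.
With the change, N* = 0.728/0.0125 = 58.2; it falls from 164.

N* ≈ 58.2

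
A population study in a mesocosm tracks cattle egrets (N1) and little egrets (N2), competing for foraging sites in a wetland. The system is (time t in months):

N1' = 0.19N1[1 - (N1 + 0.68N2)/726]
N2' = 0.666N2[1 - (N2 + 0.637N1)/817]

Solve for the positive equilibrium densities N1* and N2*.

Setting both brackets to zero gives the nullclines N1 + 0.68N2 = 726 and 0.637N1 + N2 = 817.
Substituting N2 = 817 - 0.637N1 into the first: N1(1 - 0.68·0.637) = 726 - 0.68·817.
So N1* = 170/0.567 = 301, and then N2* = 817 - 0.637·301 = 625.

N1* ≈ 301, N2* ≈ 625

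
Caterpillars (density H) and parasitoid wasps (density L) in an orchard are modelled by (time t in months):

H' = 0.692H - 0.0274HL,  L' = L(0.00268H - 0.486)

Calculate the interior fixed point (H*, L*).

Set dL/dt = 0 with L > 0: 0.00268H - 0.486 = 0, so H* = 0.486/0.00268 = 181.
Set dH/dt = 0 with H > 0: 0.692 - 0.0274L = 0, so L* = 0.692/0.0274 = 25.3.

H* ≈ 181, L* ≈ 25.3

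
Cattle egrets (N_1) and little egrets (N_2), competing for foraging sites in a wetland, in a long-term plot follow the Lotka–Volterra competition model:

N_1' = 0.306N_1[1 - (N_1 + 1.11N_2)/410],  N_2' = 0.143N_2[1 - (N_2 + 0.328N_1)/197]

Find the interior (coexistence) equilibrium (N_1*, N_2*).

N_1* ≈ 301, N_2* ≈ 98.3

Setting both brackets to zero gives the nullclines N_1 + 1.11N_2 = 410 and 0.328N_1 + N_2 = 197.
Substituting N_2 = 197 - 0.328N_1 into the first: N_1(1 - 1.11·0.328) = 410 - 1.11·197.
So N_1* = 191/0.636 = 301, and then N_2* = 197 - 0.328·301 = 98.3.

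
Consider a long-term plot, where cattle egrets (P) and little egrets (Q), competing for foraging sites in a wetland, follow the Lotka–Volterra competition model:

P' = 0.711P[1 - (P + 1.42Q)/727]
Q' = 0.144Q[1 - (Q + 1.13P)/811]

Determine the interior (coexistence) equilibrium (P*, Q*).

Setting both brackets to zero gives the nullclines P + 1.42Q = 727 and 1.13P + Q = 811.
Substituting Q = 811 - 1.13P into the first: P(1 - 1.42·1.13) = 727 - 1.42·811.
So P* = -425/-0.605 = 702, and then Q* = 811 - 1.13·702 = 17.4.

P* ≈ 702, Q* ≈ 17.4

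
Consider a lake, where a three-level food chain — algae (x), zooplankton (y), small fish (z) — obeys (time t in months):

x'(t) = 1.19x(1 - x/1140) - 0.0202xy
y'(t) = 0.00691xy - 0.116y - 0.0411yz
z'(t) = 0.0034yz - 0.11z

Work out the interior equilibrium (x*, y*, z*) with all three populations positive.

From dz/dt = 0: 0.0034y* = 0.11, so y* = 32.4.
From dx/dt = 0: 1.19(1 - x*/1140) = 0.0202·32.4, giving x* = 1140·(1 - 0.549) = 514.
From dy/dt = 0: 0.00691·514 - 0.116 = 0.0411z*, so z* = 3.44/0.0411 = 83.6.

x* ≈ 514, y* ≈ 32.4, z* ≈ 83.6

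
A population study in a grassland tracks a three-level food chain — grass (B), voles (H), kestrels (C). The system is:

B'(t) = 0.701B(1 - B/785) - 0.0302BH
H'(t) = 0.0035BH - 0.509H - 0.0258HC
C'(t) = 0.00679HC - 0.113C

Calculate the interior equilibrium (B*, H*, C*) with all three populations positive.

B* ≈ 222, H* ≈ 16.6, C* ≈ 10.4

From dC/dt = 0: 0.00679H* = 0.113, so H* = 16.6.
From dB/dt = 0: 0.701(1 - B*/785) = 0.0302·16.6, giving B* = 785·(1 - 0.717) = 222.
From dH/dt = 0: 0.0035·222 - 0.509 = 0.0258C*, so C* = 0.269/0.0258 = 10.4.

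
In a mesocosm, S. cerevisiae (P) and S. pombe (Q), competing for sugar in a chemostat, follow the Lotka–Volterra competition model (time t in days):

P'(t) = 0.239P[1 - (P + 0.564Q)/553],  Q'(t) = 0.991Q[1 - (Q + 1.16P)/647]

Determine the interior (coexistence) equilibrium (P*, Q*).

P* ≈ 544, Q* ≈ 16

Setting both brackets to zero gives the nullclines P + 0.564Q = 553 and 1.16P + Q = 647.
Substituting Q = 647 - 1.16P into the first: P(1 - 0.564·1.16) = 553 - 0.564·647.
So P* = 188/0.346 = 544, and then Q* = 647 - 1.16·544 = 16.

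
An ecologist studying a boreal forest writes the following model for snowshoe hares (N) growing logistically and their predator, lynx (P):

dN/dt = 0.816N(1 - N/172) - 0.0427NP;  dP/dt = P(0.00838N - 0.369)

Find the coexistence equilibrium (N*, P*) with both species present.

From dP/dt = 0 with P > 0: 0.00838N* = 0.369, so N* = 44.
Substitute into dN/dt = 0: 0.816(1 - 44/172) = 0.0427P*.
The bracket is 0.744, giving P* = 0.607/0.0427 = 14.2.

N* ≈ 44, P* ≈ 14.2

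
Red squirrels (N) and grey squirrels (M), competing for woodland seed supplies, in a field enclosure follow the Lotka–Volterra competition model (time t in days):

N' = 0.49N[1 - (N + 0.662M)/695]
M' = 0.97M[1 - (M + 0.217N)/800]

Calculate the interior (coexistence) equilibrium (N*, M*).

N* ≈ 193, M* ≈ 758

Setting both brackets to zero gives the nullclines N + 0.662M = 695 and 0.217N + M = 800.
Substituting M = 800 - 0.217N into the first: N(1 - 0.662·0.217) = 695 - 0.662·800.
So N* = 165/0.856 = 193, and then M* = 800 - 0.217·193 = 758.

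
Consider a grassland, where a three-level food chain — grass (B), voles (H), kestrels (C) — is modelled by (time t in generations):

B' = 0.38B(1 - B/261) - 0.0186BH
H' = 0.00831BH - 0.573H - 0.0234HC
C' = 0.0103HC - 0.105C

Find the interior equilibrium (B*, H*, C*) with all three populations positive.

From dC/dt = 0: 0.0103H* = 0.105, so H* = 10.2.
From dB/dt = 0: 0.38(1 - B*/261) = 0.0186·10.2, giving B* = 261·(1 - 0.499) = 131.
From dH/dt = 0: 0.00831·131 - 0.573 = 0.0234C*, so C* = 0.514/0.0234 = 22.

B* ≈ 131, H* ≈ 10.2, C* ≈ 22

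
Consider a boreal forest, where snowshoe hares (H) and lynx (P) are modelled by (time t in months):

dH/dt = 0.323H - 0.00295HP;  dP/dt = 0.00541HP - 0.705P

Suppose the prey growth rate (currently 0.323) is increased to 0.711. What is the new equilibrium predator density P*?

At the interior fixed point, setting dH/dt = 0 with H > 0 fixes P* = (prey growth rate)/(HP coefficient) — independent of the other coefficients.
With the change, P* = 0.711/0.00295 = 241; it rises from 109.

P* ≈ 241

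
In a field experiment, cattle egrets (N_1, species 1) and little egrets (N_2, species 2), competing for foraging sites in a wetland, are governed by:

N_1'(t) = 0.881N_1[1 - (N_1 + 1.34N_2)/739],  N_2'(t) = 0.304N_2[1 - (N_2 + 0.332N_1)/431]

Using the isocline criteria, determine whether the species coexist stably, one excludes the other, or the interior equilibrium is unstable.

Compare the nullcline intercepts: K1/α12 = 739/1.34 = 551 > K2 = 431; K2/α21 = 431/0.332 = 1300 > K1 = 739.
Since both inequalities hold, each species can invade when rare, so the interior equilibrium is stable.

stable coexistence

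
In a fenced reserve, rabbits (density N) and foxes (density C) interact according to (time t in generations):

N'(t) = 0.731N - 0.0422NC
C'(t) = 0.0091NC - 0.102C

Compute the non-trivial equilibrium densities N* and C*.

Set dC/dt = 0 with C > 0: 0.0091N - 0.102 = 0, so N* = 0.102/0.0091 = 11.2.
Set dN/dt = 0 with N > 0: 0.731 - 0.0422C = 0, so C* = 0.731/0.0422 = 17.3.

N* ≈ 11.2, C* ≈ 17.3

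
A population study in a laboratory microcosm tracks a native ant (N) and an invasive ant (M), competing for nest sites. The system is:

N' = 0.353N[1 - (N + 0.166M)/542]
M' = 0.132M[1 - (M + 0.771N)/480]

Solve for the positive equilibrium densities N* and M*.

Setting both brackets to zero gives the nullclines N + 0.166M = 542 and 0.771N + M = 480.
Substituting M = 480 - 0.771N into the first: N(1 - 0.166·0.771) = 542 - 0.166·480.
So N* = 462/0.872 = 530, and then M* = 480 - 0.771·530 = 71.2.

N* ≈ 530, M* ≈ 71.2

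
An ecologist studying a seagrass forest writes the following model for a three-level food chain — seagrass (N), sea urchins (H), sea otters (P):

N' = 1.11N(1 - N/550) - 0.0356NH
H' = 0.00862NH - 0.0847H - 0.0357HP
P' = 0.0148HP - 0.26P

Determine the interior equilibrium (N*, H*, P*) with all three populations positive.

N* ≈ 240, H* ≈ 17.6, P* ≈ 55.6

From dP/dt = 0: 0.0148H* = 0.26, so H* = 17.6.
From dN/dt = 0: 1.11(1 - N*/550) = 0.0356·17.6, giving N* = 550·(1 - 0.563) = 240.
From dH/dt = 0: 0.00862·240 - 0.0847 = 0.0357P*, so P* = 1.99/0.0357 = 55.6.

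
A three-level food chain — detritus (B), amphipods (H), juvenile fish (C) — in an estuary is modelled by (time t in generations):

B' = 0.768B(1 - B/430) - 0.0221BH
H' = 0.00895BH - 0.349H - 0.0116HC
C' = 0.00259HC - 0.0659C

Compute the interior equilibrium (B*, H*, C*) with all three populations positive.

From dC/dt = 0: 0.00259H* = 0.0659, so H* = 25.4.
From dB/dt = 0: 0.768(1 - B*/430) = 0.0221·25.4, giving B* = 430·(1 - 0.732) = 115.
From dH/dt = 0: 0.00895·115 - 0.349 = 0.0116C*, so C* = 0.682/0.0116 = 58.8.

B* ≈ 115, H* ≈ 25.4, C* ≈ 58.8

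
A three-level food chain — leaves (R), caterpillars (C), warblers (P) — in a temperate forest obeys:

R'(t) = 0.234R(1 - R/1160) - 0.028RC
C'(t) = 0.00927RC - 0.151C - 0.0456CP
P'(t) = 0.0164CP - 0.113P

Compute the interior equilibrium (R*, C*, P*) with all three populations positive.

From dP/dt = 0: 0.0164C* = 0.113, so C* = 6.89.
From dR/dt = 0: 0.234(1 - R*/1160) = 0.028·6.89, giving R* = 1160·(1 - 0.824) = 204.
From dC/dt = 0: 0.00927·204 - 0.151 = 0.0456P*, so P* = 1.74/0.0456 = 38.1.

R* ≈ 204, C* ≈ 6.89, P* ≈ 38.1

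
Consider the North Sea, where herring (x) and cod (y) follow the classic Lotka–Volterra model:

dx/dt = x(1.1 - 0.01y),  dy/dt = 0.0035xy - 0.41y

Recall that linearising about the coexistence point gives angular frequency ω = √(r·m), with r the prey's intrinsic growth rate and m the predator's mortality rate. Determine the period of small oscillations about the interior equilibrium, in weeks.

T ≈ 9.36 weeks

Here r = 1.1 and m = 0.41, so r·m = 0.451.
ω = √0.451 = 0.672 per week, hence T = 2π/ω ≈ 9.36 weeks.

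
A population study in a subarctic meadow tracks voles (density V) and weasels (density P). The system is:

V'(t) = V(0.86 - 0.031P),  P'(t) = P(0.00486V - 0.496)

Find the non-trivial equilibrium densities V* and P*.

V* ≈ 102, P* ≈ 27.7

Set dP/dt = 0 with P > 0: 0.00486V - 0.496 = 0, so V* = 0.496/0.00486 = 102.
Set dV/dt = 0 with V > 0: 0.86 - 0.031P = 0, so P* = 0.86/0.031 = 27.7.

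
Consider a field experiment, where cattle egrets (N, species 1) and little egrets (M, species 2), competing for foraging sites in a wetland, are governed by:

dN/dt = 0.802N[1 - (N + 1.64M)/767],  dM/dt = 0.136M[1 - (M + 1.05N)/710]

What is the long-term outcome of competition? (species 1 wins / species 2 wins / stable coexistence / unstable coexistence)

Compare the nullcline intercepts: K1/α12 = 767/1.64 = 468 < K2 = 710; K2/α21 = 710/1.05 = 676 < K1 = 767.
Since both are reversed, neither can invade when rare; the interior point is a saddle.

unstable coexistence (outcome depends on initial conditions)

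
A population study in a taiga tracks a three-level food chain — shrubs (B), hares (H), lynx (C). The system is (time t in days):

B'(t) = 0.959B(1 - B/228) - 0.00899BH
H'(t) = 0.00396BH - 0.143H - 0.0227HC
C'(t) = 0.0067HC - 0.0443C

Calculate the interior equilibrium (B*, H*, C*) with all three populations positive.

B* ≈ 214, H* ≈ 6.61, C* ≈ 31

From dC/dt = 0: 0.0067H* = 0.0443, so H* = 6.61.
From dB/dt = 0: 0.959(1 - B*/228) = 0.00899·6.61, giving B* = 228·(1 - 0.062) = 214.
From dH/dt = 0: 0.00396·214 - 0.143 = 0.0227C*, so C* = 0.704/0.0227 = 31.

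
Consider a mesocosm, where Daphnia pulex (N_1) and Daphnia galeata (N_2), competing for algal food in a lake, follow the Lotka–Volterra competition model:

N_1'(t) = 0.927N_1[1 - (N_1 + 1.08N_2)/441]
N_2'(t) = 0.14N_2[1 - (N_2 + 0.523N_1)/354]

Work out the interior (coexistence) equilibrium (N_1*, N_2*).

Setting both brackets to zero gives the nullclines N_1 + 1.08N_2 = 441 and 0.523N_1 + N_2 = 354.
Substituting N_2 = 354 - 0.523N_1 into the first: N_1(1 - 1.08·0.523) = 441 - 1.08·354.
So N_1* = 58.7/0.435 = 135, and then N_2* = 354 - 0.523·135 = 283.

N_1* ≈ 135, N_2* ≈ 283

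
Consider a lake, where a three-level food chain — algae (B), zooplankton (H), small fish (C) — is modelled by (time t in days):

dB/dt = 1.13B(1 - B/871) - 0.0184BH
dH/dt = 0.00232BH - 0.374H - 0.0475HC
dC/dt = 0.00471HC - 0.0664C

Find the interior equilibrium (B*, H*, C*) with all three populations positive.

B* ≈ 671, H* ≈ 14.1, C* ≈ 24.9

From dC/dt = 0: 0.00471H* = 0.0664, so H* = 14.1.
From dB/dt = 0: 1.13(1 - B*/871) = 0.0184·14.1, giving B* = 871·(1 - 0.23) = 671.
From dH/dt = 0: 0.00232·671 - 0.374 = 0.0475C*, so C* = 1.18/0.0475 = 24.9.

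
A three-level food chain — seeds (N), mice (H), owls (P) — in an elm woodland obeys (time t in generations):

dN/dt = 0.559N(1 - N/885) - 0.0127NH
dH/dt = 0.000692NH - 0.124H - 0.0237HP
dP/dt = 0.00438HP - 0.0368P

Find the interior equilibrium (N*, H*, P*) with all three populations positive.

From dP/dt = 0: 0.00438H* = 0.0368, so H* = 8.4.
From dN/dt = 0: 0.559(1 - N*/885) = 0.0127·8.4, giving N* = 885·(1 - 0.191) = 716.
From dH/dt = 0: 0.000692·716 - 0.124 = 0.0237P*, so P* = 0.372/0.0237 = 15.7.

N* ≈ 716, H* ≈ 8.4, P* ≈ 15.7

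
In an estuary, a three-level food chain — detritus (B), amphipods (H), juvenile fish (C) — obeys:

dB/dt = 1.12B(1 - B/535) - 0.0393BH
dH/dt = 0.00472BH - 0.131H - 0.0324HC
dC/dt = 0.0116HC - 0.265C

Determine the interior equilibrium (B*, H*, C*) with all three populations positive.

B* ≈ 106, H* ≈ 22.8, C* ≈ 11.4

From dC/dt = 0: 0.0116H* = 0.265, so H* = 22.8.
From dB/dt = 0: 1.12(1 - B*/535) = 0.0393·22.8, giving B* = 535·(1 - 0.802) = 106.
From dH/dt = 0: 0.00472·106 - 0.131 = 0.0324C*, so C* = 0.37/0.0324 = 11.4.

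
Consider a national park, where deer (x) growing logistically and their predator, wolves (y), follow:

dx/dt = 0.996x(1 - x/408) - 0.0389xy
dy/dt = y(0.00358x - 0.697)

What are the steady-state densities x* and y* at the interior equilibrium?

From dy/dt = 0 with y > 0: 0.00358x* = 0.697, so x* = 195.
Substitute into dx/dt = 0: 0.996(1 - 195/408) = 0.0389y*.
The bracket is 0.523, giving y* = 0.521/0.0389 = 13.4.

x* ≈ 195, y* ≈ 13.4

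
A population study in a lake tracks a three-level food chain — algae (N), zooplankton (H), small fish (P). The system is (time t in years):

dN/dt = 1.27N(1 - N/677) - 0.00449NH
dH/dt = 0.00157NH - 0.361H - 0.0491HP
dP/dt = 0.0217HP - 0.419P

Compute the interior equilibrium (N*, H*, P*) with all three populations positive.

From dP/dt = 0: 0.0217H* = 0.419, so H* = 19.3.
From dN/dt = 0: 1.27(1 - N*/677) = 0.00449·19.3, giving N* = 677·(1 - 0.0683) = 631.
From dH/dt = 0: 0.00157·631 - 0.361 = 0.0491P*, so P* = 0.629/0.0491 = 12.8.

N* ≈ 631, H* ≈ 19.3, P* ≈ 12.8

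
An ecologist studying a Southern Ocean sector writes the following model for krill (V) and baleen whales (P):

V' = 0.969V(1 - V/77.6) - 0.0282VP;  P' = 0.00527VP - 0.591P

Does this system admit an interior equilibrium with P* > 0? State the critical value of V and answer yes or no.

The predator equation gives dP/dt > 0 only when V > 0.591/0.00527 = 112.
Without the predator, V → K = 77.6. Since 77.6 < 112, the predator cannot invade.

Threshold V = 112; K < 112, so no, the predator goes extinct.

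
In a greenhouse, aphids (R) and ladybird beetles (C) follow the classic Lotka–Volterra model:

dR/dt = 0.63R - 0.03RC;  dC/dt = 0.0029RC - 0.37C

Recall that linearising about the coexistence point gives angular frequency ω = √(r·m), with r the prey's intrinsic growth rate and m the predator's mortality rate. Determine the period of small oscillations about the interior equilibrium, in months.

T ≈ 13 months

Here r = 0.63 and m = 0.37, so r·m = 0.233.
ω = √0.233 = 0.483 per month, hence T = 2π/ω ≈ 13 months.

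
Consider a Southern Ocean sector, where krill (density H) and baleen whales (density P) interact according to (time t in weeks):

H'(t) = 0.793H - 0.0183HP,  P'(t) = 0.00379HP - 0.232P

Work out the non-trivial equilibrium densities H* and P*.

Set dP/dt = 0 with P > 0: 0.00379H - 0.232 = 0, so H* = 0.232/0.00379 = 61.2.
Set dH/dt = 0 with H > 0: 0.793 - 0.0183P = 0, so P* = 0.793/0.0183 = 43.3.

H* ≈ 61.2, P* ≈ 43.3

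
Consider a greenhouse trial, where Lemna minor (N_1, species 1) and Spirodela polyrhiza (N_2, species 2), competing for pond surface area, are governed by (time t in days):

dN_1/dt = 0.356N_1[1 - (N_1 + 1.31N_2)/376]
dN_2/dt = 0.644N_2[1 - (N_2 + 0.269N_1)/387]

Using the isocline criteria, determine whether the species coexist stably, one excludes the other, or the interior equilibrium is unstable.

species 2 excludes species 1

Compare the nullcline intercepts: K1/α12 = 376/1.31 = 287 < K2 = 387; K2/α21 = 387/0.269 = 1440 > K1 = 376.
Since the inequalities point opposite ways, species 2 can invade but species 1 cannot.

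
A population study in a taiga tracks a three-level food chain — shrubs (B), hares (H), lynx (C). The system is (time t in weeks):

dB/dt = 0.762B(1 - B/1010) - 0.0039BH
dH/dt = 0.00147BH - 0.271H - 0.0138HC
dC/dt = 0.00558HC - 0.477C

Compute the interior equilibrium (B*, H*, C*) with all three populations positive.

B* ≈ 568, H* ≈ 85.5, C* ≈ 40.9

From dC/dt = 0: 0.00558H* = 0.477, so H* = 85.5.
From dB/dt = 0: 0.762(1 - B*/1010) = 0.0039·85.5, giving B* = 1010·(1 - 0.438) = 568.
From dH/dt = 0: 0.00147·568 - 0.271 = 0.0138C*, so C* = 0.564/0.0138 = 40.9.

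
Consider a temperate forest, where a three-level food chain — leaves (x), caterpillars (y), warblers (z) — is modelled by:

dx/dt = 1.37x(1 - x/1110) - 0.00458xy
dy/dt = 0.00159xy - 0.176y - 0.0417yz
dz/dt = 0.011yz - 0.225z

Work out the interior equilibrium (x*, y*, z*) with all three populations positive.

From dz/dt = 0: 0.011y* = 0.225, so y* = 20.5.
From dx/dt = 0: 1.37(1 - x*/1110) = 0.00458·20.5, giving x* = 1110·(1 - 0.0684) = 1030.
From dy/dt = 0: 0.00159·1030 - 0.176 = 0.0417z*, so z* = 1.47/0.0417 = 35.2.

x* ≈ 1030, y* ≈ 20.5, z* ≈ 35.2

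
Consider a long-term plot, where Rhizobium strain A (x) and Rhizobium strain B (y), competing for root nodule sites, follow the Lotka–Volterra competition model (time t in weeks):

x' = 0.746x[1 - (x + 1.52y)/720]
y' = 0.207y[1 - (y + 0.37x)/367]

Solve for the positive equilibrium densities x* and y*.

Setting both brackets to zero gives the nullclines x + 1.52y = 720 and 0.37x + y = 367.
Substituting y = 367 - 0.37x into the first: x(1 - 1.52·0.37) = 720 - 1.52·367.
So x* = 162/0.438 = 371, and then y* = 367 - 0.37·371 = 230.

x* ≈ 371, y* ≈ 230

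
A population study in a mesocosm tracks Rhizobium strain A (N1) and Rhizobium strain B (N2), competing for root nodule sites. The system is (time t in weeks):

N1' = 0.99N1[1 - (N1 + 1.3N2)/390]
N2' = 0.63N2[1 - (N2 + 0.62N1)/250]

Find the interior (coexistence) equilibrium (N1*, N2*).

Setting both brackets to zero gives the nullclines N1 + 1.3N2 = 390 and 0.62N1 + N2 = 250.
Substituting N2 = 250 - 0.62N1 into the first: N1(1 - 1.3·0.62) = 390 - 1.3·250.
So N1* = 65/0.194 = 335, and then N2* = 250 - 0.62·335 = 42.3.

N1* ≈ 335, N2* ≈ 42.3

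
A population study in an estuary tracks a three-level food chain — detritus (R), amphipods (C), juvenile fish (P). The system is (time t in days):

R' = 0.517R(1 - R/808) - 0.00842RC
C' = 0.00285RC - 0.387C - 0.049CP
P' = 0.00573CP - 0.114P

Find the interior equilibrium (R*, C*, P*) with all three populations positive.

From dP/dt = 0: 0.00573C* = 0.114, so C* = 19.9.
From dR/dt = 0: 0.517(1 - R*/808) = 0.00842·19.9, giving R* = 808·(1 - 0.324) = 546.
From dC/dt = 0: 0.00285·546 - 0.387 = 0.049P*, so P* = 1.17/0.049 = 23.9.

R* ≈ 546, C* ≈ 19.9, P* ≈ 23.9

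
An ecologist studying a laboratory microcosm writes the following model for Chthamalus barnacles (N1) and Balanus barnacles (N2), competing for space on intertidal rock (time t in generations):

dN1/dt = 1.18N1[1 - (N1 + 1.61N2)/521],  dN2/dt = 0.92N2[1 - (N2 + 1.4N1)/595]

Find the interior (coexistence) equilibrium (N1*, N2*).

Setting both brackets to zero gives the nullclines N1 + 1.61N2 = 521 and 1.4N1 + N2 = 595.
Substituting N2 = 595 - 1.4N1 into the first: N1(1 - 1.61·1.4) = 521 - 1.61·595.
So N1* = -437/-1.25 = 348, and then N2* = 595 - 1.4·348 = 107.

N1* ≈ 348, N2* ≈ 107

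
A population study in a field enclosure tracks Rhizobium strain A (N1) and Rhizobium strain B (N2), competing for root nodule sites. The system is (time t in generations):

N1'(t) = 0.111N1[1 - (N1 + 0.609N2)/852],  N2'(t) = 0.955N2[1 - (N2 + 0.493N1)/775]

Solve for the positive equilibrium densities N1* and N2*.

Setting both brackets to zero gives the nullclines N1 + 0.609N2 = 852 and 0.493N1 + N2 = 775.
Substituting N2 = 775 - 0.493N1 into the first: N1(1 - 0.609·0.493) = 852 - 0.609·775.
So N1* = 380/0.7 = 543, and then N2* = 775 - 0.493·543 = 507.

N1* ≈ 543, N2* ≈ 507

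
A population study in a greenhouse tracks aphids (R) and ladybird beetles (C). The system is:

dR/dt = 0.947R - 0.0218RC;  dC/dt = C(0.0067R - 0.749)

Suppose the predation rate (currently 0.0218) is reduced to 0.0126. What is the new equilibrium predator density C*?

C* ≈ 75.2

At the interior fixed point, setting dR/dt = 0 with R > 0 fixes C* = (prey growth rate)/(RC coefficient) — independent of the other coefficients.
With the change, C* = 0.947/0.0126 = 75.2; it rises from 43.4.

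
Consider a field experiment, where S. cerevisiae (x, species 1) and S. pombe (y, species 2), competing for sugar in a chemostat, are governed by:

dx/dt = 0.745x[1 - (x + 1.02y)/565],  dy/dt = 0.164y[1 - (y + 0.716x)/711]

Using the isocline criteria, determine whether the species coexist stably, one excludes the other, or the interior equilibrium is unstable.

species 2 excludes species 1

Compare the nullcline intercepts: K1/α12 = 565/1.02 = 554 < K2 = 711; K2/α21 = 711/0.716 = 993 > K1 = 565.
Since the inequalities point opposite ways, species 2 can invade but species 1 cannot.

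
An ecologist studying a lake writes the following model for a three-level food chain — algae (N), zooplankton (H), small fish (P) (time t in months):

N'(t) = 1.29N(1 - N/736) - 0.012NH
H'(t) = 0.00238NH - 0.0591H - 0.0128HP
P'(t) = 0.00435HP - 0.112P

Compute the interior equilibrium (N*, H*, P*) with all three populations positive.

N* ≈ 560, H* ≈ 25.7, P* ≈ 99.5

From dP/dt = 0: 0.00435H* = 0.112, so H* = 25.7.
From dN/dt = 0: 1.29(1 - N*/736) = 0.012·25.7, giving N* = 736·(1 - 0.24) = 560.
From dH/dt = 0: 0.00238·560 - 0.0591 = 0.0128P*, so P* = 1.27/0.0128 = 99.5.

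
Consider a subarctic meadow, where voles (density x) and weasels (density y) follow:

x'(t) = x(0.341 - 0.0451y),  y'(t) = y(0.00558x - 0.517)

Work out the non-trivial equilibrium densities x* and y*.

Set dy/dt = 0 with y > 0: 0.00558x - 0.517 = 0, so x* = 0.517/0.00558 = 92.7.
Set dx/dt = 0 with x > 0: 0.341 - 0.0451y = 0, so y* = 0.341/0.0451 = 7.56.

x* ≈ 92.7, y* ≈ 7.56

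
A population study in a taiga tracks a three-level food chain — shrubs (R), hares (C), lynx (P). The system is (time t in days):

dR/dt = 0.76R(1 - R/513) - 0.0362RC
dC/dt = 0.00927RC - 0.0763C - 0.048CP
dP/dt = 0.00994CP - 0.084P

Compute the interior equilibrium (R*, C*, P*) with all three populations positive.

From dP/dt = 0: 0.00994C* = 0.084, so C* = 8.45.
From dR/dt = 0: 0.76(1 - R*/513) = 0.0362·8.45, giving R* = 513·(1 - 0.403) = 307.
From dC/dt = 0: 0.00927·307 - 0.0763 = 0.048P*, so P* = 2.77/0.048 = 57.6.

R* ≈ 307, C* ≈ 8.45, P* ≈ 57.6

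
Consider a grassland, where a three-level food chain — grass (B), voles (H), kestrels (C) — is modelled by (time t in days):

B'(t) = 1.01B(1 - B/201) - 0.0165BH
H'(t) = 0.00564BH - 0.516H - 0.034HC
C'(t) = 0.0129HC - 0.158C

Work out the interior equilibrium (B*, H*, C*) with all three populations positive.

From dC/dt = 0: 0.0129H* = 0.158, so H* = 12.2.
From dB/dt = 0: 1.01(1 - B*/201) = 0.0165·12.2, giving B* = 201·(1 - 0.2) = 161.
From dH/dt = 0: 0.00564·161 - 0.516 = 0.034C*, so C* = 0.391/0.034 = 11.5.

B* ≈ 161, H* ≈ 12.2, C* ≈ 11.5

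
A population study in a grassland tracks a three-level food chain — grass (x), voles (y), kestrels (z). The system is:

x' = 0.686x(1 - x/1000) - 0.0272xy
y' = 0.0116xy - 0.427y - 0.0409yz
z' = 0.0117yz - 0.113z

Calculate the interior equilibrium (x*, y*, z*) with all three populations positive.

From dz/dt = 0: 0.0117y* = 0.113, so y* = 9.66.
From dx/dt = 0: 0.686(1 - x*/1000) = 0.0272·9.66, giving x* = 1000·(1 - 0.383) = 617.
From dy/dt = 0: 0.0116·617 - 0.427 = 0.0409z*, so z* = 6.73/0.0409 = 165.

x* ≈ 617, y* ≈ 9.66, z* ≈ 165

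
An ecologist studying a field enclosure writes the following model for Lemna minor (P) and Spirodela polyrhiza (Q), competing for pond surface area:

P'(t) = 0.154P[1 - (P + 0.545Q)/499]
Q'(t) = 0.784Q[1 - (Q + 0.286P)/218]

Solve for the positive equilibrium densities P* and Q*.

P* ≈ 450, Q* ≈ 89.2

Setting both brackets to zero gives the nullclines P + 0.545Q = 499 and 0.286P + Q = 218.
Substituting Q = 218 - 0.286P into the first: P(1 - 0.545·0.286) = 499 - 0.545·218.
So P* = 380/0.844 = 450, and then Q* = 218 - 0.286·450 = 89.2.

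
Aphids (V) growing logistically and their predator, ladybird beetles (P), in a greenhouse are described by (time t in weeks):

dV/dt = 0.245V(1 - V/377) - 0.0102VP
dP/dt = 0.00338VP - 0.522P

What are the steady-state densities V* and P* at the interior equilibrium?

From dP/dt = 0 with P > 0: 0.00338V* = 0.522, so V* = 154.
Substitute into dV/dt = 0: 0.245(1 - 154/377) = 0.0102P*.
The bracket is 0.59, giving P* = 0.145/0.0102 = 14.2.

V* ≈ 154, P* ≈ 14.2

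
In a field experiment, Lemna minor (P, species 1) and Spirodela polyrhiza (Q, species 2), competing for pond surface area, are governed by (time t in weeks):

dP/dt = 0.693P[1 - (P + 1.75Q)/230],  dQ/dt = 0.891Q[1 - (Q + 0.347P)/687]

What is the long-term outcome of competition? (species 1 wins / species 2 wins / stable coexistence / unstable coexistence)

Compare the nullcline intercepts: K1/α12 = 230/1.75 = 131 < K2 = 687; K2/α21 = 687/0.347 = 1980 > K1 = 230.
Since the inequalities point opposite ways, species 2 can invade but species 1 cannot.

species 2 excludes species 1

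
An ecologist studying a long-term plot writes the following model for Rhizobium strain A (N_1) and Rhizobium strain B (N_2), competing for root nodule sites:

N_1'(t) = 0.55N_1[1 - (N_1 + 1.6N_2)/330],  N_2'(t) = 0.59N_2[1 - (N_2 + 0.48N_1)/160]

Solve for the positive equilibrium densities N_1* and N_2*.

Setting both brackets to zero gives the nullclines N_1 + 1.6N_2 = 330 and 0.48N_1 + N_2 = 160.
Substituting N_2 = 160 - 0.48N_1 into the first: N_1(1 - 1.6·0.48) = 330 - 1.6·160.
So N_1* = 74/0.232 = 319, and then N_2* = 160 - 0.48·319 = 6.9.

N_1* ≈ 319, N_2* ≈ 6.9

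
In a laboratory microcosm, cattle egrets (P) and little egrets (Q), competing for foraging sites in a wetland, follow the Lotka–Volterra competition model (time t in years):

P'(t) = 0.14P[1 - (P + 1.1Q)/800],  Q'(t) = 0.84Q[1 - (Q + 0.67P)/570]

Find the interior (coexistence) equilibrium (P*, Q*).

Setting both brackets to zero gives the nullclines P + 1.1Q = 800 and 0.67P + Q = 570.
Substituting Q = 570 - 0.67P into the first: P(1 - 1.1·0.67) = 800 - 1.1·570.
So P* = 173/0.263 = 658, and then Q* = 570 - 0.67·658 = 129.

P* ≈ 658, Q* ≈ 129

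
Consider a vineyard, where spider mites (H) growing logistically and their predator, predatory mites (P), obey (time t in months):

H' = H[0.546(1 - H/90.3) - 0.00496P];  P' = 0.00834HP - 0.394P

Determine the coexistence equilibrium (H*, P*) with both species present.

H* ≈ 47.2, P* ≈ 52.5

From dP/dt = 0 with P > 0: 0.00834H* = 0.394, so H* = 47.2.
Substitute into dH/dt = 0: 0.546(1 - 47.2/90.3) = 0.00496P*.
The bracket is 0.477, giving P* = 0.26/0.00496 = 52.5.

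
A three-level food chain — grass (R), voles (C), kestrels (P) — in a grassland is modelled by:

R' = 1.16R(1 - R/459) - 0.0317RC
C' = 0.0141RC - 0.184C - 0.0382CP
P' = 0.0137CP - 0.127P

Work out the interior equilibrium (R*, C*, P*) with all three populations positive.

R* ≈ 343, C* ≈ 9.27, P* ≈ 122

From dP/dt = 0: 0.0137C* = 0.127, so C* = 9.27.
From dR/dt = 0: 1.16(1 - R*/459) = 0.0317·9.27, giving R* = 459·(1 - 0.253) = 343.
From dC/dt = 0: 0.0141·343 - 0.184 = 0.0382P*, so P* = 4.65/0.0382 = 122.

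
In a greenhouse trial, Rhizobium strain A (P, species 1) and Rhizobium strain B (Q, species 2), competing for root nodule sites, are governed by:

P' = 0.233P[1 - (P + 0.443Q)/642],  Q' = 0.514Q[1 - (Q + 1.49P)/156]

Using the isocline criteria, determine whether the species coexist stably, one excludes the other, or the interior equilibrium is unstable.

Compare the nullcline intercepts: K1/α12 = 642/0.443 = 1450 > K2 = 156; K2/α21 = 156/1.49 = 105 < K1 = 642.
Since the inequalities point opposite ways, species 1 can invade but species 2 cannot.

species 1 excludes species 2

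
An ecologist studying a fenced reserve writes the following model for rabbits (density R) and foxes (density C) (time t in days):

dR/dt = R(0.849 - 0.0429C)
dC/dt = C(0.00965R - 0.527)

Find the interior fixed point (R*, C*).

R* ≈ 54.6, C* ≈ 19.8

Set dC/dt = 0 with C > 0: 0.00965R - 0.527 = 0, so R* = 0.527/0.00965 = 54.6.
Set dR/dt = 0 with R > 0: 0.849 - 0.0429C = 0, so C* = 0.849/0.0429 = 19.8.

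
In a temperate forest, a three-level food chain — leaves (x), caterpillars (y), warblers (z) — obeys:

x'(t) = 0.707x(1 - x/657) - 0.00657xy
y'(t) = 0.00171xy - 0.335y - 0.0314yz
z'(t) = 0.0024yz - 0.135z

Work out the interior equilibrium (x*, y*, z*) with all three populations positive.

From dz/dt = 0: 0.0024y* = 0.135, so y* = 56.3.
From dx/dt = 0: 0.707(1 - x*/657) = 0.00657·56.3, giving x* = 657·(1 - 0.523) = 314.
From dy/dt = 0: 0.00171·314 - 0.335 = 0.0314z*, so z* = 0.201/0.0314 = 6.41.

x* ≈ 314, y* ≈ 56.3, z* ≈ 6.41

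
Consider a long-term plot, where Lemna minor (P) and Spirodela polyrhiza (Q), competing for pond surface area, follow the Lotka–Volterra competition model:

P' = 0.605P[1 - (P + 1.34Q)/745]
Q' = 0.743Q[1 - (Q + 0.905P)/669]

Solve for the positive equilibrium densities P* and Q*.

P* ≈ 712, Q* ≈ 24.6

Setting both brackets to zero gives the nullclines P + 1.34Q = 745 and 0.905P + Q = 669.
Substituting Q = 669 - 0.905P into the first: P(1 - 1.34·0.905) = 745 - 1.34·669.
So P* = -151/-0.213 = 712, and then Q* = 669 - 0.905·712 = 24.6.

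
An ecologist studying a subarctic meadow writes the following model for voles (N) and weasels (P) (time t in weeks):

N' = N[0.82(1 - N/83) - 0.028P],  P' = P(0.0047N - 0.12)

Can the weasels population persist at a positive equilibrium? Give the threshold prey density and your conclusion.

Threshold N = 25.5; K > 25.5, so yes, the predator persists.

The predator equation gives dP/dt > 0 only when N > 0.12/0.0047 = 25.5.
Without the predator, N → K = 83. Since 83 > 25.5, the predator can invade and persist.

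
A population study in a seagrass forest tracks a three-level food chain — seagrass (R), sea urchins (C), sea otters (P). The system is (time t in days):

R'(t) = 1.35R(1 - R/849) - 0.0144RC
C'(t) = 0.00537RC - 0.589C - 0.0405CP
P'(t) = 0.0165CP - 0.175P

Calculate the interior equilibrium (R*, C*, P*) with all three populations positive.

R* ≈ 753, C* ≈ 10.6, P* ≈ 85.3

From dP/dt = 0: 0.0165C* = 0.175, so C* = 10.6.
From dR/dt = 0: 1.35(1 - R*/849) = 0.0144·10.6, giving R* = 849·(1 - 0.113) = 753.
From dC/dt = 0: 0.00537·753 - 0.589 = 0.0405P*, so P* = 3.45/0.0405 = 85.3.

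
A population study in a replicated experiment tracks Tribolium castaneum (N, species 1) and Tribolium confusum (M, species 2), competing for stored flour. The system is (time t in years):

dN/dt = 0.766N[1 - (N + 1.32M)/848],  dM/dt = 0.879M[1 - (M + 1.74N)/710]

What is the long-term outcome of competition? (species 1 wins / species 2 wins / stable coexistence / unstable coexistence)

Compare the nullcline intercepts: K1/α12 = 848/1.32 = 642 < K2 = 710; K2/α21 = 710/1.74 = 408 < K1 = 848.
Since both are reversed, neither can invade when rare; the interior point is a saddle.

unstable coexistence (outcome depends on initial conditions)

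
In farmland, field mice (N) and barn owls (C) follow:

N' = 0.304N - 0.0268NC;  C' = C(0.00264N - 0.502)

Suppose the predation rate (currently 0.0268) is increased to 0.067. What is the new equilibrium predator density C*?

C* ≈ 4.54

At the interior fixed point, setting dN/dt = 0 with N > 0 fixes C* = (prey growth rate)/(NC coefficient) — independent of the other coefficients.
With the change, C* = 0.304/0.067 = 4.54; it falls from 11.3.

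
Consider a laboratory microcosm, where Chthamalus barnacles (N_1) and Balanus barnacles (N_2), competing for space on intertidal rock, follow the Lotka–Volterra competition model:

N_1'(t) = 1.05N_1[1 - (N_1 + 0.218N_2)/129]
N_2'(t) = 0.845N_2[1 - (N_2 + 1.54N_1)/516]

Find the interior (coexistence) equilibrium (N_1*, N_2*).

Setting both brackets to zero gives the nullclines N_1 + 0.218N_2 = 129 and 1.54N_1 + N_2 = 516.
Substituting N_2 = 516 - 1.54N_1 into the first: N_1(1 - 0.218·1.54) = 129 - 0.218·516.
So N_1* = 16.5/0.664 = 24.9, and then N_2* = 516 - 1.54·24.9 = 478.

N_1* ≈ 24.9, N_2* ≈ 478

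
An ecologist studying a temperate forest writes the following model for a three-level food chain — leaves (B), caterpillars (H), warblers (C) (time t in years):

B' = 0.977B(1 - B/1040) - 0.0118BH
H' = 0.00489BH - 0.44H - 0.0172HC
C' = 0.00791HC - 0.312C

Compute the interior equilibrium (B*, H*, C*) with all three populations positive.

B* ≈ 545, H* ≈ 39.4, C* ≈ 129

From dC/dt = 0: 0.00791H* = 0.312, so H* = 39.4.
From dB/dt = 0: 0.977(1 - B*/1040) = 0.0118·39.4, giving B* = 1040·(1 - 0.476) = 545.
From dH/dt = 0: 0.00489·545 - 0.44 = 0.0172C*, so C* = 2.22/0.0172 = 129.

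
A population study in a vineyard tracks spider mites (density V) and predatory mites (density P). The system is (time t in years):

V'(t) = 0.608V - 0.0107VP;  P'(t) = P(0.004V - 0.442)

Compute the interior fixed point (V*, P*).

Set dP/dt = 0 with P > 0: 0.004V - 0.442 = 0, so V* = 0.442/0.004 = 110.
Set dV/dt = 0 with V > 0: 0.608 - 0.0107P = 0, so P* = 0.608/0.0107 = 56.8.

V* ≈ 110, P* ≈ 56.8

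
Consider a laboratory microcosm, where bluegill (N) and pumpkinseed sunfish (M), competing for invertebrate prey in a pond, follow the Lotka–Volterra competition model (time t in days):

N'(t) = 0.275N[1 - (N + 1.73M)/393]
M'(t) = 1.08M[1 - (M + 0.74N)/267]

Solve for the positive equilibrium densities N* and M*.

Setting both brackets to zero gives the nullclines N + 1.73M = 393 and 0.74N + M = 267.
Substituting M = 267 - 0.74N into the first: N(1 - 1.73·0.74) = 393 - 1.73·267.
So N* = -68.9/-0.28 = 246, and then M* = 267 - 0.74·246 = 85.

N* ≈ 246, M* ≈ 85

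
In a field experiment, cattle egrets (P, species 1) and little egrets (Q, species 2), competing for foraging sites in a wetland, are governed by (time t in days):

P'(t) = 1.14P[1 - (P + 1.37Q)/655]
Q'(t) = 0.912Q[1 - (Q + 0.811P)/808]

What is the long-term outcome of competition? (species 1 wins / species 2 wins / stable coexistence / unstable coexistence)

species 2 excludes species 1

Compare the nullcline intercepts: K1/α12 = 655/1.37 = 478 < K2 = 808; K2/α21 = 808/0.811 = 996 > K1 = 655.
Since the inequalities point opposite ways, species 2 can invade but species 1 cannot.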